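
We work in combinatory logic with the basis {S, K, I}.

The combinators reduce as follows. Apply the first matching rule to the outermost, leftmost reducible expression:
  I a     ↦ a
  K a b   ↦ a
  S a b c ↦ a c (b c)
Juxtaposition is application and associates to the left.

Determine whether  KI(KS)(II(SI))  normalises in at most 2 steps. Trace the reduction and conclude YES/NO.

Answer: NO — after 2 steps the term is II(SI), not yet normal

Reduction:
  start: KI(KS)(II(SI))
  [1] I(II(SI))
  [2] II(SI)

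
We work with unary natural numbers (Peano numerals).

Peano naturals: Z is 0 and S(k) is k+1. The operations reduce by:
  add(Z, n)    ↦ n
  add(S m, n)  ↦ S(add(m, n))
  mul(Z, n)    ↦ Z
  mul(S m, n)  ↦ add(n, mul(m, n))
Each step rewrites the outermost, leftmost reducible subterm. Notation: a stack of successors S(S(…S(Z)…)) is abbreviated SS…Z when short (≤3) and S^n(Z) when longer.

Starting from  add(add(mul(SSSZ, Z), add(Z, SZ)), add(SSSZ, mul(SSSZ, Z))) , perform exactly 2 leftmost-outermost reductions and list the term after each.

Answer: after 2 steps: add(add(mul(SSZ, Z), add(Z, SZ)), add(SSSZ, mul(SSSZ, Z)))

Reduction:
  start: add(add(mul(SSSZ, Z), add(Z, SZ)), add(SSSZ, mul(SSSZ, Z)))
  [1] add(add(add(Z, mul(SSZ, Z)), add(Z, SZ)), add(SSSZ, mul(SSSZ, Z)))
  [2] add(add(mul(SSZ, Z), add(Z, SZ)), add(SSSZ, mul(SSSZ, Z)))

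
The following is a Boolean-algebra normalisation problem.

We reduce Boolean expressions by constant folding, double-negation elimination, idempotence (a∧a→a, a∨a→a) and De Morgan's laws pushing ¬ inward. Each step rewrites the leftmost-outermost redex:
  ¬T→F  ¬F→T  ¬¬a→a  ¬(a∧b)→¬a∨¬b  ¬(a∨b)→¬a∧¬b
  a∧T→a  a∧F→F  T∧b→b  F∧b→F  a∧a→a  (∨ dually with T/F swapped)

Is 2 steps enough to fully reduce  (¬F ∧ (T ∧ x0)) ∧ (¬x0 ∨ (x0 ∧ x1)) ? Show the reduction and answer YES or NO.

Answer: NO — after 2 steps the term is (T ∧ x0) ∧ (¬x0 ∨ (x0 ∧ x1)), not yet normal

Working:
  start: (¬F ∧ (T ∧ x0)) ∧ (¬x0 ∨ (x0 ∧ x1))
  →1  (T ∧ (T ∧ x0)) ∧ (¬x0 ∨ (x0 ∧ x1))
  →2  (T ∧ x0) ∧ (¬x0 ∨ (x0 ∧ x1))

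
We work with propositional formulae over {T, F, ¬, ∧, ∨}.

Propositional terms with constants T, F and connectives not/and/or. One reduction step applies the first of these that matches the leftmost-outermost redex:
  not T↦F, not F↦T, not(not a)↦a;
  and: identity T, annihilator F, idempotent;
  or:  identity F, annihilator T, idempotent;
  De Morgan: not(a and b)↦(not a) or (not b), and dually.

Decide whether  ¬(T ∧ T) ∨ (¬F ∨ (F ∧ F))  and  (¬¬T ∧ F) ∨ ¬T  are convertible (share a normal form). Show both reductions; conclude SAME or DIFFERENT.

Answer: DIFFERENT — A ⇓ T, B ⇓ F

Working:
Term A:
  start: ¬(T ∧ T) ∨ (¬F ∨ (F ∧ F))
  [1] (¬T ∨ ¬T) ∨ (¬F ∨ (F ∧ F))
  [2] ¬T ∨ (¬F ∨ (F ∧ F))
  [3] F ∨ (¬F ∨ (F ∧ F))
  [4] ¬F ∨ (F ∧ F)
  [5] T ∨ (F ∧ F)
  [6] T

Term B:
  start: (¬¬T ∧ F) ∨ ¬T
  [1] F ∨ ¬T
  [2] ¬T
  [3] F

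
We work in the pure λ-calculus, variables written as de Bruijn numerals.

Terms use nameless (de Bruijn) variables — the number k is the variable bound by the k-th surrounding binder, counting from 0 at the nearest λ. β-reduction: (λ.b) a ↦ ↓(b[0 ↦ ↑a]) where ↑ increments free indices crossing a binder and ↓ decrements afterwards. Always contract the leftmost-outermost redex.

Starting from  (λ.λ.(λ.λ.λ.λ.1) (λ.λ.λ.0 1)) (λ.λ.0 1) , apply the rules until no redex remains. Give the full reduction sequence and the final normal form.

  start: (λ.λ.(λ.λ.λ.λ.1) (λ.λ.λ.0 1)) (λ.λ.0 1)
  [1] λ.(λ.λ.λ.λ.1) (λ.λ.λ.0 1)
  [2] λ.λ.λ.λ.1

Answer: normal form = λ.λ.λ.λ.1  (in 2 steps)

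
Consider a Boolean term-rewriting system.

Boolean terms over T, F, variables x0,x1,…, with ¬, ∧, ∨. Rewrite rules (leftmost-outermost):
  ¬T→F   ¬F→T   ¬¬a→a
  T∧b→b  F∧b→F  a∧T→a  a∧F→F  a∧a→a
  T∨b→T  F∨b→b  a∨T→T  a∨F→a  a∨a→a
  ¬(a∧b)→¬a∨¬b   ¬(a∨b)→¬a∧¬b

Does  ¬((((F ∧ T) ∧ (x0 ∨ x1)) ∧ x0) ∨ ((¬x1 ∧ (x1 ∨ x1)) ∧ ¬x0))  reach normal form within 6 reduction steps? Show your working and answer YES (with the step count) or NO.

Answer: NO — after 6 steps the term is ((T ∨ ¬(x0 ∨ x1)) ∨ ¬x0) ∧ ¬((¬x1 ∧ (x1 ∨ x1)) ∧ ¬x0), not yet normal

Derivation:
  start: ¬((((F ∧ T) ∧ (x0 ∨ x1)) ∧ x0) ∨ ((¬x1 ∧ (x1 ∨ x1)) ∧ ¬x0))
  [1] ¬(((F ∧ T) ∧ (x0 ∨ x1)) ∧ x0) ∧ ¬((¬x1 ∧ (x1 ∨ x1)) ∧ ¬x0)
  [2] (¬((F ∧ T) ∧ (x0 ∨ x1)) ∨ ¬x0) ∧ ¬((¬x1 ∧ (x1 ∨ x1)) ∧ ¬x0)
  [3] ((¬(F ∧ T) ∨ ¬(x0 ∨ x1)) ∨ ¬x0) ∧ ¬((¬x1 ∧ (x1 ∨ x1)) ∧ ¬x0)
  [4] (((¬F ∨ ¬T) ∨ ¬(x0 ∨ x1)) ∨ ¬x0) ∧ ¬((¬x1 ∧ (x1 ∨ x1)) ∧ ¬x0)
  [5] (((T ∨ ¬T) ∨ ¬(x0 ∨ x1)) ∨ ¬x0) ∧ ¬((¬x1 ∧ (x1 ∨ x1)) ∧ ¬x0)
  [6] ((T ∨ ¬(x0 ∨ x1)) ∨ ¬x0) ∧ ¬((¬x1 ∧ (x1 ∨ x1)) ∧ ¬x0)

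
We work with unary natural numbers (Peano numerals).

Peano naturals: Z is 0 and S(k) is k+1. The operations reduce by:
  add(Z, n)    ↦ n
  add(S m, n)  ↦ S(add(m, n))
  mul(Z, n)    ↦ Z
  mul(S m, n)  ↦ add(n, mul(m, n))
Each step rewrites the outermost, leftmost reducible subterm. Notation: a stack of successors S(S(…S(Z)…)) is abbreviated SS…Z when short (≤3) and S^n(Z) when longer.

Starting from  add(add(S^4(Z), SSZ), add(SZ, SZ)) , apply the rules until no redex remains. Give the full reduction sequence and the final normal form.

Answer: normal form = S^8(Z)  (in 14 steps)

Derivation:
  start: add(add(S^4(Z), SSZ), add(SZ, SZ))
  step 1: add(S(add(SSSZ, SSZ)), add(SZ, SZ))
  step 2: S(add(add(SSSZ, SSZ), add(SZ, SZ)))
  step 3: S(add(S(add(SSZ, SSZ)), add(SZ, SZ)))
  step 4: S(S(add(add(SSZ, SSZ), add(SZ, SZ))))
  step 5: S(S(add(S(add(SZ, SSZ)), add(SZ, SZ))))
  step 6: S(S(S(add(add(SZ, SSZ), add(SZ, SZ)))))
  step 7: S(S(S(add(S(add(Z, SSZ)), add(SZ, SZ)))))
  step 8: S(S(S(S(add(add(Z, SSZ), add(SZ, SZ))))))
  step 9: S(S(S(S(add(SSZ, add(SZ, SZ))))))
  step 10: S(S(S(S(S(add(SZ, add(SZ, SZ)))))))
  step 11: S(S(S(S(S(S(add(Z, add(SZ, SZ))))))))
  step 12: S(S(S(S(S(S(add(SZ, SZ)))))))
  step 13: S(S(S(S(S(S(S(add(Z, SZ))))))))
  step 14: S^8(Z)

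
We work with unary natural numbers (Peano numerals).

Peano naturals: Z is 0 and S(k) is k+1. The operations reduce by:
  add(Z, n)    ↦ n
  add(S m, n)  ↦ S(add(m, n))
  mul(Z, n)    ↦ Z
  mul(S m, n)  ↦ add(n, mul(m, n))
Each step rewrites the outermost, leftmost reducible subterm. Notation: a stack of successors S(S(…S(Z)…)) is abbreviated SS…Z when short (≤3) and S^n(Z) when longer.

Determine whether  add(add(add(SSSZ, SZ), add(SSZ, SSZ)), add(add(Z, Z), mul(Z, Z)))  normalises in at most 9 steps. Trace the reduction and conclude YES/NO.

  start: add(add(add(SSSZ, SZ), add(SSZ, SSZ)), add(add(Z, Z), mul(Z, Z)))
  →1  add(add(S(add(SSZ, SZ)), add(SSZ, SSZ)), add(add(Z, Z), mul(Z, Z)))
  →2  add(S(add(add(SSZ, SZ), add(SSZ, SSZ))), add(add(Z, Z), mul(Z, Z)))
  →3  S(add(add(add(SSZ, SZ), add(SSZ, SSZ)), add(add(Z, Z), mul(Z, Z))))
  →4  S(add(add(S(add(SZ, SZ)), add(SSZ, SSZ)), add(add(Z, Z), mul(Z, Z))))
  →5  S(add(S(add(add(SZ, SZ), add(SSZ, SSZ))), add(add(Z, Z), mul(Z, Z))))
  →6  S(S(add(add(add(SZ, SZ), add(SSZ, SSZ)), add(add(Z, Z), mul(Z, Z)))))
  →7  S(S(add(add(S(add(Z, SZ)), add(SSZ, SSZ)), add(add(Z, Z), mul(Z, Z)))))
  →8  S(S(add(S(add(add(Z, SZ), add(SSZ, SSZ))), add(add(Z, Z), mul(Z, Z)))))
  →9  S(S(S(add(add(add(Z, SZ), add(SSZ, SSZ)), add(add(Z, Z), mul(Z, Z))))))

Answer: NO — after 9 steps the term is S(S(S(add(add(add(Z, SZ), add(SSZ, SSZ)), add(add(Z, Z), mul(Z, Z)))))), not yet normal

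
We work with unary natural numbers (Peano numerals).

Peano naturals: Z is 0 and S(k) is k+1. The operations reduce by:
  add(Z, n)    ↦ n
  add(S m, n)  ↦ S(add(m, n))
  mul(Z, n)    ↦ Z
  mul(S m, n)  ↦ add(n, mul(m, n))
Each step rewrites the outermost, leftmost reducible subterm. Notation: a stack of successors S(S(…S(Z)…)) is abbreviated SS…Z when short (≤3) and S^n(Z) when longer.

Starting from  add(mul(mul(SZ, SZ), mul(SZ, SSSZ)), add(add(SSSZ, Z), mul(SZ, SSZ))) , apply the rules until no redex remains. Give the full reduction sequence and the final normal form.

Answer: normal form = S^8(Z)  (in 33 steps)

Derivation:
  start: add(mul(mul(SZ, SZ), mul(SZ, SSSZ)), add(add(SSSZ, Z), mul(SZ, SSZ)))
  →1  add(mul(add(SZ, mul(Z, SZ)), mul(SZ, SSSZ)), add(add(SSSZ, Z), mul(SZ, SSZ)))
  →2  add(mul(S(add(Z, mul(Z, SZ))), mul(SZ, SSSZ)), add(add(SSSZ, Z), mul(SZ, SSZ)))
  →3  add(add(mul(SZ, SSSZ), mul(add(Z, mul(Z, SZ)), mul(SZ, SSSZ))), add(add(SSSZ, Z), mul(SZ, SSZ)))
  →4  add(add(add(SSSZ, mul(Z, SSSZ)), mul(add(Z, mul(Z, SZ)), mul(SZ, SSSZ))), add(add(SSSZ, Z), mul(SZ, SSZ)))
  →5  add(add(S(add(SSZ, mul(Z, SSSZ))), mul(add(Z, mul(Z, SZ)), mul(SZ, SSSZ))), add(add(SSSZ, Z), mul(SZ, SSZ)))
  →6  add(S(add(add(SSZ, mul(Z, SSSZ)), mul(add(Z, mul(Z, SZ)), mul(SZ, SSSZ)))), add(add(SSSZ, Z), mul(SZ, SSZ)))
  →7  S(add(add(add(SSZ, mul(Z, SSSZ)), mul(add(Z, mul(Z, SZ)), mul(SZ, SSSZ))), add(add(SSSZ, Z), mul(SZ, SSZ))))
  →8  S(add(add(S(add(SZ, mul(Z, SSSZ))), mul(add(Z, mul(Z, SZ)), mul(SZ, SSSZ))), add(add(SSSZ, Z), mul(SZ, SSZ))))
  →9  S(add(S(add(add(SZ, mul(Z, SSSZ)), mul(add(Z, mul(Z, SZ)), mul(SZ, SSSZ)))), add(add(SSSZ, Z), mul(SZ, SSZ))))
  →10  S(S(add(add(add(SZ, mul(Z, SSSZ)), mul(add(Z, mul(Z, SZ)), mul(SZ, SSSZ))), add(add(SSSZ, Z), mul(SZ, SSZ)))))
  →11  S(S(add(add(S(add(Z, mul(Z, SSSZ))), mul(add(Z, mul(Z, SZ)), mul(SZ, SSSZ))), add(add(SSSZ, Z), mul(SZ, SSZ)))))
  →12  S(S(add(S(add(add(Z, mul(Z, SSSZ)), mul(add(Z, mul(Z, SZ)), mul(SZ, SSSZ)))), add(add(SSSZ, Z), mul(SZ, SSZ)))))
  →13  S(S(S(add(add(add(Z, mul(Z, SSSZ)), mul(add(Z, mul(Z, SZ)), mul(SZ, SSSZ))), add(add(SSSZ, Z), mul(SZ, SSZ))))))
  →14  S(S(S(add(add(mul(Z, SSSZ), mul(add(Z, mul(Z, SZ)), mul(SZ, SSSZ))), add(add(SSSZ, Z), mul(SZ, SSZ))))))
  →15  S(S(S(add(add(Z, mul(add(Z, mul(Z, SZ)), mul(SZ, SSSZ))), add(add(SSSZ, Z), mul(SZ, SSZ))))))
  →16  S(S(S(add(mul(add(Z, mul(Z, SZ)), mul(SZ, SSSZ)), add(add(SSSZ, Z), mul(SZ, SSZ))))))
  →17  S(S(S(add(mul(mul(Z, SZ), mul(SZ, SSSZ)), add(add(SSSZ, Z), mul(SZ, SSZ))))))
  →18  S(S(S(add(mul(Z, mul(SZ, SSSZ)), add(add(SSSZ, Z), mul(SZ, SSZ))))))
  →19  S(S(S(add(Z, add(add(SSSZ, Z), mul(SZ, SSZ))))))
  →20  S(S(S(add(add(SSSZ, Z), mul(SZ, SSZ)))))
  →21  S(S(S(add(S(add(SSZ, Z)), mul(SZ, SSZ)))))
  →22  S(S(S(S(add(add(SSZ, Z), mul(SZ, SSZ))))))
  →23  S(S(S(S(add(S(add(SZ, Z)), mul(SZ, SSZ))))))
  →24  S(S(S(S(S(add(add(SZ, Z), mul(SZ, SSZ)))))))
  →25  S(S(S(S(S(add(S(add(Z, Z)), mul(SZ, SSZ)))))))
  →26  S(S(S(S(S(S(add(add(Z, Z), mul(SZ, SSZ))))))))
  →27  S(S(S(S(S(S(add(Z, mul(SZ, SSZ))))))))
  →28  S(S(S(S(S(S(mul(SZ, SSZ)))))))
  →29  S(S(S(S(S(S(add(SSZ, mul(Z, SSZ))))))))
  →30  S(S(S(S(S(S(S(add(SZ, mul(Z, SSZ)))))))))
  →31  S(S(S(S(S(S(S(S(add(Z, mul(Z, SSZ))))))))))
  →32  S(S(S(S(S(S(S(S(mul(Z, SSZ)))))))))
  →33  S^8(Z)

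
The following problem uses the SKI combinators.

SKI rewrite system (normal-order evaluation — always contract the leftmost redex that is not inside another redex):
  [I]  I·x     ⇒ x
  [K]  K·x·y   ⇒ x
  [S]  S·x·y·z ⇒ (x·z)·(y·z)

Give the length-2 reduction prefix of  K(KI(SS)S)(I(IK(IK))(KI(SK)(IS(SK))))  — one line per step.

  start: K(KI(SS)S)(I(IK(IK))(KI(SK)(IS(SK))))
  [1] KI(SS)S
  [2] IS

Answer: after 2 steps: IS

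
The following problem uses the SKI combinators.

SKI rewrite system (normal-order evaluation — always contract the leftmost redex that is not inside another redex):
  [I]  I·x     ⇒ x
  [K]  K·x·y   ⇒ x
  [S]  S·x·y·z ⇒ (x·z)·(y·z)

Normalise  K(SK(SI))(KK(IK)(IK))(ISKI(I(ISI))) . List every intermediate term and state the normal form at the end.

Answer: normal form = SI  (in 8 steps)

Reduction:
  start: K(SK(SI))(KK(IK)(IK))(ISKI(I(ISI)))
  [1] SK(SI)(ISKI(I(ISI)))
  [2] K(ISKI(I(ISI)))(SI(ISKI(I(ISI))))
  [3] ISKI(I(ISI))
  [4] SKI(I(ISI))
  [5] K(I(ISI))(I(I(ISI)))
  [6] I(ISI)
  [7] ISI
  [8] SI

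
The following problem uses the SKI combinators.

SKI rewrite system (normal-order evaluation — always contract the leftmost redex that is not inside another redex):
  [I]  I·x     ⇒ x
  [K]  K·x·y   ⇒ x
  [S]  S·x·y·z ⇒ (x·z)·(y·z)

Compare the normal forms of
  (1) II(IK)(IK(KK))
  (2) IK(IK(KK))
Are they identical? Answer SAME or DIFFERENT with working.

Term A:
  start: II(IK)(IK(KK))
  [1] I(IK)(IK(KK))
  [2] IK(IK(KK))
  [3] K(IK(KK))
  [4] K(K(KK))

Term B:
  start: IK(IK(KK))
  [1] K(IK(KK))
  [2] K(K(KK))

Answer: SAME — A ⇓ K(K(KK)), B ⇓ K(K(KK))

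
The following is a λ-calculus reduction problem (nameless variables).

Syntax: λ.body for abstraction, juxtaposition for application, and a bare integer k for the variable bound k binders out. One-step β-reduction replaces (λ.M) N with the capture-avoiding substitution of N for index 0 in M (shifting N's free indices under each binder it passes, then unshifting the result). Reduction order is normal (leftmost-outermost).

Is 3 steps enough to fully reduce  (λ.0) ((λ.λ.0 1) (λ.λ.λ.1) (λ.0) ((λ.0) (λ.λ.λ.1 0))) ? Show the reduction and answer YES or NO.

Answer: NO — after 3 steps the term is (λ.0) (λ.λ.λ.1) ((λ.0) (λ.λ.λ.1 0)), not yet normal

Working:
  start: (λ.0) ((λ.λ.0 1) (λ.λ.λ.1) (λ.0) ((λ.0) (λ.λ.λ.1 0)))
  step 1: (λ.λ.0 1) (λ.λ.λ.1) (λ.0) ((λ.0) (λ.λ.λ.1 0))
  step 2: (λ.0 (λ.λ.λ.1)) (λ.0) ((λ.0) (λ.λ.λ.1 0))
  step 3: (λ.0) (λ.λ.λ.1) ((λ.0) (λ.λ.λ.1 0))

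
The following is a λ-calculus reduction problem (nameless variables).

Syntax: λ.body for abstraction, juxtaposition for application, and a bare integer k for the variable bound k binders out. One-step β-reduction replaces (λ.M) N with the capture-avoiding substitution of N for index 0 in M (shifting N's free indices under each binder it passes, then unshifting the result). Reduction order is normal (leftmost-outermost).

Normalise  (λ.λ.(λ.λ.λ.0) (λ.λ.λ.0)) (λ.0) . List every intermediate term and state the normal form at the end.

  start: (λ.λ.(λ.λ.λ.0) (λ.λ.λ.0)) (λ.0)
  [1] λ.(λ.λ.λ.0) (λ.λ.λ.0)
  [2] λ.λ.λ.0

Answer: normal form = λ.λ.λ.0  (in 2 steps)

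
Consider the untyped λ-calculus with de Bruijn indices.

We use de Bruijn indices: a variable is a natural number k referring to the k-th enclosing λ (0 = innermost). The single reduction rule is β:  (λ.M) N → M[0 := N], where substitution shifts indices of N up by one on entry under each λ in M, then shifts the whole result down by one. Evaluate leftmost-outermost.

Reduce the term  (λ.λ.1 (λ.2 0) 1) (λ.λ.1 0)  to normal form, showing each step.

  start: (λ.λ.1 (λ.2 0) 1) (λ.λ.1 0)
  step 1: λ.(λ.λ.1 0) (λ.(λ.λ.1 0) 0) (λ.λ.1 0)
  step 2: λ.(λ.(λ.(λ.λ.1 0) 0) 0) (λ.λ.1 0)
  step 3: λ.(λ.(λ.λ.1 0) 0) (λ.λ.1 0)
  step 4: λ.(λ.λ.1 0) (λ.λ.1 0)
  step 5: λ.λ.(λ.λ.1 0) 0
  step 6: λ.λ.λ.1 0

Answer: normal form = λ.λ.λ.1 0  (in 6 steps)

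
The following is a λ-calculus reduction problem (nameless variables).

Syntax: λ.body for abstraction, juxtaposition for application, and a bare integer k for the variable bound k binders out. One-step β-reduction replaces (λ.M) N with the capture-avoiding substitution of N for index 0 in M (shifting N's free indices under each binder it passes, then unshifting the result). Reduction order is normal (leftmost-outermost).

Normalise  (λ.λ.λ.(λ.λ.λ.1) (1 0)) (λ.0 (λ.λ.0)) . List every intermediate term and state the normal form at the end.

Answer: normal form = λ.λ.λ.λ.1  (in 2 steps)

Reduction:
  start: (λ.λ.λ.(λ.λ.λ.1) (1 0)) (λ.0 (λ.λ.0))
  [1] λ.λ.(λ.λ.λ.1) (1 0)
  [2] λ.λ.λ.λ.1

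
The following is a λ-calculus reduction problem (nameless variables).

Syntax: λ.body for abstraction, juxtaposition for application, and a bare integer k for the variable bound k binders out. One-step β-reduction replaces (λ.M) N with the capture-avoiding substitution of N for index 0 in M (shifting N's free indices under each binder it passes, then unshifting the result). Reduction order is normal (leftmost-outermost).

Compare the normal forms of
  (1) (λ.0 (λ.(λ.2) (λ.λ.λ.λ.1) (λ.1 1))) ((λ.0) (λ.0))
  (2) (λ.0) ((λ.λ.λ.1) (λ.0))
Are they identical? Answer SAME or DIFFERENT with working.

Answer: DIFFERENT — A ⇓ λ.λ.1 1, B ⇓ λ.λ.1

Derivation:
Term A:
  start: (λ.0 (λ.(λ.2) (λ.λ.λ.λ.1) (λ.1 1))) ((λ.0) (λ.0))
  step 1: (λ.0) (λ.0) (λ.(λ.(λ.0) (λ.0)) (λ.λ.λ.λ.1) (λ.1 1))
  step 2: (λ.0) (λ.(λ.(λ.0) (λ.0)) (λ.λ.λ.λ.1) (λ.1 1))
  step 3: λ.(λ.(λ.0) (λ.0)) (λ.λ.λ.λ.1) (λ.1 1)
  step 4: λ.(λ.0) (λ.0) (λ.1 1)
  step 5: λ.(λ.0) (λ.1 1)
  step 6: λ.λ.1 1

Term B:
  start: (λ.0) ((λ.λ.λ.1) (λ.0))
  step 1: (λ.λ.λ.1) (λ.0)
  step 2: λ.λ.1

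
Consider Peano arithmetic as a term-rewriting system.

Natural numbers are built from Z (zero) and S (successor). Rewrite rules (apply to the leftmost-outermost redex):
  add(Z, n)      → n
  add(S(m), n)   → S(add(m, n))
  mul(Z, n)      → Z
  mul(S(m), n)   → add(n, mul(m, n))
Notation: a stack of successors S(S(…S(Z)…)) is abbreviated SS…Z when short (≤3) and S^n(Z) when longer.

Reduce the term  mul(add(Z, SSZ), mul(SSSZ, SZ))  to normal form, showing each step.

  start: mul(add(Z, SSZ), mul(SSSZ, SZ))
  →1  mul(SSZ, mul(SSSZ, SZ))
  →2  add(mul(SSSZ, SZ), mul(SZ, mul(SSSZ, SZ)))
  →3  add(add(SZ, mul(SSZ, SZ)), mul(SZ, mul(SSSZ, SZ)))
  →4  add(S(add(Z, mul(SSZ, SZ))), mul(SZ, mul(SSSZ, SZ)))
  →5  S(add(add(Z, mul(SSZ, SZ)), mul(SZ, mul(SSSZ, SZ))))
  →6  S(add(mul(SSZ, SZ), mul(SZ, mul(SSSZ, SZ))))
  →7  S(add(add(SZ, mul(SZ, SZ)), mul(SZ, mul(SSSZ, SZ))))
  →8  S(add(S(add(Z, mul(SZ, SZ))), mul(SZ, mul(SSSZ, SZ))))
  →9  S(S(add(add(Z, mul(SZ, SZ)), mul(SZ, mul(SSSZ, SZ)))))
  →10  S(S(add(mul(SZ, SZ), mul(SZ, mul(SSSZ, SZ)))))
  →11  S(S(add(add(SZ, mul(Z, SZ)), mul(SZ, mul(SSSZ, SZ)))))
  →12  S(S(add(S(add(Z, mul(Z, SZ))), mul(SZ, mul(SSSZ, SZ)))))
  →13  S(S(S(add(add(Z, mul(Z, SZ)), mul(SZ, mul(SSSZ, SZ))))))
  →14  S(S(S(add(mul(Z, SZ), mul(SZ, mul(SSSZ, SZ))))))
  →15  S(S(S(add(Z, mul(SZ, mul(SSSZ, SZ))))))
  →16  S(S(S(mul(SZ, mul(SSSZ, SZ)))))
  →17  S(S(S(add(mul(SSSZ, SZ), mul(Z, mul(SSSZ, SZ))))))
  →18  S(S(S(add(add(SZ, mul(SSZ, SZ)), mul(Z, mul(SSSZ, SZ))))))
  →19  S(S(S(add(S(add(Z, mul(SSZ, SZ))), mul(Z, mul(SSSZ, SZ))))))
  →20  S(S(S(S(add(add(Z, mul(SSZ, SZ)), mul(Z, mul(SSSZ, SZ)))))))
  →21  S(S(S(S(add(mul(SSZ, SZ), mul(Z, mul(SSSZ, SZ)))))))
  →22  S(S(S(S(add(add(SZ, mul(SZ, SZ)), mul(Z, mul(SSSZ, SZ)))))))
  →23  S(S(S(S(add(S(add(Z, mul(SZ, SZ))), mul(Z, mul(SSSZ, SZ)))))))
  →24  S(S(S(S(S(add(add(Z, mul(SZ, SZ)), mul(Z, mul(SSSZ, SZ))))))))
  →25  S(S(S(S(S(add(mul(SZ, SZ), mul(Z, mul(SSSZ, SZ))))))))
  →26  S(S(S(S(S(add(add(SZ, mul(Z, SZ)), mul(Z, mul(SSSZ, SZ))))))))
  →27  S(S(S(S(S(add(S(add(Z, mul(Z, SZ))), mul(Z, mul(SSSZ, SZ))))))))
  →28  S(S(S(S(S(S(add(add(Z, mul(Z, SZ)), mul(Z, mul(SSSZ, SZ)))))))))
  →29  S(S(S(S(S(S(add(mul(Z, SZ), mul(Z, mul(SSSZ, SZ)))))))))
  →30  S(S(S(S(S(S(add(Z, mul(Z, mul(SSSZ, SZ)))))))))
  →31  S(S(S(S(S(S(mul(Z, mul(SSSZ, SZ))))))))
  →32  S^6(Z)

Answer: normal form = S^6(Z)  (in 32 steps)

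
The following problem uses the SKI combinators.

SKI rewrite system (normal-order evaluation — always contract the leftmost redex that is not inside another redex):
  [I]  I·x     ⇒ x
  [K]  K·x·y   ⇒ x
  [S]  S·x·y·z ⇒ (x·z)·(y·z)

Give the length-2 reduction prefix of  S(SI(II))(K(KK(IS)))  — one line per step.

  start: S(SI(II))(K(KK(IS)))
  step 1: S(SII)(K(KK(IS)))
  step 2: S(SII)(KK)

Answer: after 2 steps: S(SII)(KK)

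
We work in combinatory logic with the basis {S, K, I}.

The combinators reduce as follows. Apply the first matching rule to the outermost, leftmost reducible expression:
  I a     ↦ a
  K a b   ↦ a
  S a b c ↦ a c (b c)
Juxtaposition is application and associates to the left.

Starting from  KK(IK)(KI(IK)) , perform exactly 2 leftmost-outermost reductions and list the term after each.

  start: KK(IK)(KI(IK))
  [1] K(KI(IK))
  [2] KI

Answer: after 2 steps: KI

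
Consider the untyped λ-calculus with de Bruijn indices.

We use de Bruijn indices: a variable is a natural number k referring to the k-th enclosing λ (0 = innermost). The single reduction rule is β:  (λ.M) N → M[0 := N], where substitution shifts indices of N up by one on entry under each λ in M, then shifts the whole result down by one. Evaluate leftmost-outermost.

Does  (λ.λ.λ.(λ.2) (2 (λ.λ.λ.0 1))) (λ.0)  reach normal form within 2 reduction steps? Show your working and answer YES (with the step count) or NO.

  start: (λ.λ.λ.(λ.2) (2 (λ.λ.λ.0 1))) (λ.0)
  →1  λ.λ.(λ.2) ((λ.0) (λ.λ.λ.0 1))
  →2  λ.λ.1

Answer: YES — reaches normal form λ.λ.1 in 2 ≤ 2 steps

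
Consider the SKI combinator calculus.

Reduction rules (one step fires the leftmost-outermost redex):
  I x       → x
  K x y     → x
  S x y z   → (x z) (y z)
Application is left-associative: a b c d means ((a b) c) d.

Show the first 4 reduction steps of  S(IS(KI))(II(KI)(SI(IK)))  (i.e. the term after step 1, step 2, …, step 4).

  start: S(IS(KI))(II(KI)(SI(IK)))
  [1] S(S(KI))(II(KI)(SI(IK)))
  [2] S(S(KI))(I(KI)(SI(IK)))
  [3] S(S(KI))(KI(SI(IK)))
  [4] S(S(KI))I

Answer: after 4 steps: S(S(KI))I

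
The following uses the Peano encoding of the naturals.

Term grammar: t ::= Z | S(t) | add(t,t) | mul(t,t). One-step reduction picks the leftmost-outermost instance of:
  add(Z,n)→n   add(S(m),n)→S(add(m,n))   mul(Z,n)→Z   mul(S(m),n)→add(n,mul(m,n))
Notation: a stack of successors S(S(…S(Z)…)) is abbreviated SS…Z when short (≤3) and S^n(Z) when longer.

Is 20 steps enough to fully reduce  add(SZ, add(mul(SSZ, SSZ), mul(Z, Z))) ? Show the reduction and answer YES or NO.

Answer: YES — reaches normal form S^5(Z) in 17 ≤ 20 steps

Derivation:
  start: add(SZ, add(mul(SSZ, SSZ), mul(Z, Z)))
  step 1: S(add(Z, add(mul(SSZ, SSZ), mul(Z, Z))))
  step 2: S(add(mul(SSZ, SSZ), mul(Z, Z)))
  step 3: S(add(add(SSZ, mul(SZ, SSZ)), mul(Z, Z)))
  step 4: S(add(S(add(SZ, mul(SZ, SSZ))), mul(Z, Z)))
  step 5: S(S(add(add(SZ, mul(SZ, SSZ)), mul(Z, Z))))
  step 6: S(S(add(S(add(Z, mul(SZ, SSZ))), mul(Z, Z))))
  step 7: S(S(S(add(add(Z, mul(SZ, SSZ)), mul(Z, Z)))))
  step 8: S(S(S(add(mul(SZ, SSZ), mul(Z, Z)))))
  step 9: S(S(S(add(add(SSZ, mul(Z, SSZ)), mul(Z, Z)))))
  step 10: S(S(S(add(S(add(SZ, mul(Z, SSZ))), mul(Z, Z)))))
  step 11: S(S(S(S(add(add(SZ, mul(Z, SSZ)), mul(Z, Z))))))
  step 12: S(S(S(S(add(S(add(Z, mul(Z, SSZ))), mul(Z, Z))))))
  step 13: S(S(S(S(S(add(add(Z, mul(Z, SSZ)), mul(Z, Z)))))))
  step 14: S(S(S(S(S(add(mul(Z, SSZ), mul(Z, Z)))))))
  step 15: S(S(S(S(S(add(Z, mul(Z, Z)))))))
  step 16: S(S(S(S(S(mul(Z, Z))))))
  step 17: S^5(Z)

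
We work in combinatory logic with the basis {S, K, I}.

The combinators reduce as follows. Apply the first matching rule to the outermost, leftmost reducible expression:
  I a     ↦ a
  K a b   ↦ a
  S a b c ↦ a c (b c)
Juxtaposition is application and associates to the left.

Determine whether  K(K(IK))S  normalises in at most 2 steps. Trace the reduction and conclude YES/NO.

  start: K(K(IK))S
  step 1: K(IK)
  step 2: KK

Answer: YES — reaches normal form KK in 2 ≤ 2 steps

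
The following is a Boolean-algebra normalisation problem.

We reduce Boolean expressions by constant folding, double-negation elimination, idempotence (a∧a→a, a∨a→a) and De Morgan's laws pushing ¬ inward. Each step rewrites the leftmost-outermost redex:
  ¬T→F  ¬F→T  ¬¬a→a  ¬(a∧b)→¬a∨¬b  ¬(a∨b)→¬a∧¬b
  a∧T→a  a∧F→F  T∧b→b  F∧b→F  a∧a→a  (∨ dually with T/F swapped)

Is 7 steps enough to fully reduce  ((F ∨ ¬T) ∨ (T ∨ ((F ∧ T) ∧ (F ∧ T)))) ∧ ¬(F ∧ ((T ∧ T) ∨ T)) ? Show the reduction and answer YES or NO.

  start: ((F ∨ ¬T) ∨ (T ∨ ((F ∧ T) ∧ (F ∧ T)))) ∧ ¬(F ∧ ((T ∧ T) ∨ T))
  step 1: (¬T ∨ (T ∨ ((F ∧ T) ∧ (F ∧ T)))) ∧ ¬(F ∧ ((T ∧ T) ∨ T))
  step 2: (F ∨ (T ∨ ((F ∧ T) ∧ (F ∧ T)))) ∧ ¬(F ∧ ((T ∧ T) ∨ T))
  step 3: (T ∨ ((F ∧ T) ∧ (F ∧ T))) ∧ ¬(F ∧ ((T ∧ T) ∨ T))
  step 4: T ∧ ¬(F ∧ ((T ∧ T) ∨ T))
  step 5: ¬(F ∧ ((T ∧ T) ∨ T))
  step 6: ¬F ∨ ¬((T ∧ T) ∨ T)
  step 7: T ∨ ¬((T ∧ T) ∨ T)

Answer: NO — after 7 steps the term is T ∨ ¬((T ∧ T) ∨ T), not yet normal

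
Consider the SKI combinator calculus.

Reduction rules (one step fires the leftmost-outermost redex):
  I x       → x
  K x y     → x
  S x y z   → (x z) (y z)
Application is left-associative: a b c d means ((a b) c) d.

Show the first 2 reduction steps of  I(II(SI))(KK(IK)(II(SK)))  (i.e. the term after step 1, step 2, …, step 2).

  start: I(II(SI))(KK(IK)(II(SK)))
  →1  II(SI)(KK(IK)(II(SK)))
  →2  I(SI)(KK(IK)(II(SK)))

Answer: after 2 steps: I(SI)(KK(IK)(II(SK)))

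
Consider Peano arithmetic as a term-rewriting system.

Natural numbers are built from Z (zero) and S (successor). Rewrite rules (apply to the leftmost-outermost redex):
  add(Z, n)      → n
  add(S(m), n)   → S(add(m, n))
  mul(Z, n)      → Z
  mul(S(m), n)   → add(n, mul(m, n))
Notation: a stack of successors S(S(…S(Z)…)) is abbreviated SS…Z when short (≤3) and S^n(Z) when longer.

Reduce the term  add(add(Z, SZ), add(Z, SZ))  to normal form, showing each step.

  start: add(add(Z, SZ), add(Z, SZ))
  [1] add(SZ, add(Z, SZ))
  [2] S(add(Z, add(Z, SZ)))
  [3] S(add(Z, SZ))
  [4] SSZ

Answer: normal form = SSZ  (in 4 steps)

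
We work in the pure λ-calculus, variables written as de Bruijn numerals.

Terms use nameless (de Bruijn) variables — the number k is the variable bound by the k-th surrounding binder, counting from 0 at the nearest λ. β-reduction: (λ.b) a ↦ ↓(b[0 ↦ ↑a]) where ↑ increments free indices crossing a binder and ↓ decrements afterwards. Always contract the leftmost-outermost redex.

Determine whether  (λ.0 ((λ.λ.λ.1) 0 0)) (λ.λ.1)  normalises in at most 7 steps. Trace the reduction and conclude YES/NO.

Answer: YES — reaches normal form λ.λ.λ.λ.1 in 4 ≤ 7 steps

Working:
  start: (λ.0 ((λ.λ.λ.1) 0 0)) (λ.λ.1)
  step 1: (λ.λ.1) ((λ.λ.λ.1) (λ.λ.1) (λ.λ.1))
  step 2: λ.(λ.λ.λ.1) (λ.λ.1) (λ.λ.1)
  step 3: λ.(λ.λ.1) (λ.λ.1)
  step 4: λ.λ.λ.λ.1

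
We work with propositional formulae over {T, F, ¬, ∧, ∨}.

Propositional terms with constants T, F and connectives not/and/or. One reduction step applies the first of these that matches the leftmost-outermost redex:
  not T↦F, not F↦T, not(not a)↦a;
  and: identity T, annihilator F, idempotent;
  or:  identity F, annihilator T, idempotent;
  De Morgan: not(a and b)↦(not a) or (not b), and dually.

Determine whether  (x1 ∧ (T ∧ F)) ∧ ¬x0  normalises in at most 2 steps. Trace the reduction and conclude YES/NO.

Answer: NO — after 2 steps the term is F ∧ ¬x0, not yet normal

Working:
  start: (x1 ∧ (T ∧ F)) ∧ ¬x0
  step 1: (x1 ∧ F) ∧ ¬x0
  step 2: F ∧ ¬x0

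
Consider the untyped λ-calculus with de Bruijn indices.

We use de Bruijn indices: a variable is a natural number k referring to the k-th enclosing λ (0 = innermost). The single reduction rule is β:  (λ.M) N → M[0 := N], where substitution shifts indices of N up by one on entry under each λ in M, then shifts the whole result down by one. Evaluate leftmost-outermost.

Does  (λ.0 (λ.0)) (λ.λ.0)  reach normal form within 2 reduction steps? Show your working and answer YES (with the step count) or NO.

Answer: YES — reaches normal form λ.0 in 2 ≤ 2 steps

Working:
  start: (λ.0 (λ.0)) (λ.λ.0)
  [1] (λ.λ.0) (λ.0)
  [2] λ.0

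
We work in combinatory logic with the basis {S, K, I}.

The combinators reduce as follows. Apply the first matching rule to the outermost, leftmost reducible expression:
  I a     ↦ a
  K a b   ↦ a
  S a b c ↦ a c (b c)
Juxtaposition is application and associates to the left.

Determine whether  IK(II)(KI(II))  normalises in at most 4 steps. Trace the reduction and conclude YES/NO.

Answer: YES — reaches normal form I in 3 ≤ 4 steps

Reduction:
  start: IK(II)(KI(II))
  step 1: K(II)(KI(II))
  step 2: II
  step 3: I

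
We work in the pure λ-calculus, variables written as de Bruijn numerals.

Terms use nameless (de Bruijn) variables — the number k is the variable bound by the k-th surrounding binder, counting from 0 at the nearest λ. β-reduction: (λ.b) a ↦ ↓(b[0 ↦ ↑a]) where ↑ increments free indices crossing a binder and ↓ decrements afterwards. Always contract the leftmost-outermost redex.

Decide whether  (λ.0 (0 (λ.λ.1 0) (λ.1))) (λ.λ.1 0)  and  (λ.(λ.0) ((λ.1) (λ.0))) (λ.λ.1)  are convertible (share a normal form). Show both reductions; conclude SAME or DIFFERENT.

Term A:
  start: (λ.0 (0 (λ.λ.1 0) (λ.1))) (λ.λ.1 0)
  →1  (λ.λ.1 0) ((λ.λ.1 0) (λ.λ.1 0) (λ.λ.λ.1 0))
  →2  λ.(λ.λ.1 0) (λ.λ.1 0) (λ.λ.λ.1 0) 0
  →3  λ.(λ.(λ.λ.1 0) 0) (λ.λ.λ.1 0) 0
  →4  λ.(λ.λ.1 0) (λ.λ.λ.1 0) 0
  →5  λ.(λ.(λ.λ.λ.1 0) 0) 0
  →6  λ.(λ.λ.λ.1 0) 0
  →7  λ.λ.λ.1 0

Term B:
  start: (λ.(λ.0) ((λ.1) (λ.0))) (λ.λ.1)
  →1  (λ.0) ((λ.λ.λ.1) (λ.0))
  →2  (λ.λ.λ.1) (λ.0)
  →3  λ.λ.1

Answer: DIFFERENT — A ⇓ λ.λ.λ.1 0, B ⇓ λ.λ.1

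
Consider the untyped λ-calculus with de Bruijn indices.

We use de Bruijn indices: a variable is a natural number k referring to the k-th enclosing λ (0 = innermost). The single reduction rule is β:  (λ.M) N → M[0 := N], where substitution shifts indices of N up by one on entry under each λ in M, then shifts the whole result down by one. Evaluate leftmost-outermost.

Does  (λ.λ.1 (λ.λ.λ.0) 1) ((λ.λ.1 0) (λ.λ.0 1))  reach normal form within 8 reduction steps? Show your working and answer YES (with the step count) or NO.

  start: (λ.λ.1 (λ.λ.λ.0) 1) ((λ.λ.1 0) (λ.λ.0 1))
  step 1: λ.(λ.λ.1 0) (λ.λ.0 1) (λ.λ.λ.0) ((λ.λ.1 0) (λ.λ.0 1))
  step 2: λ.(λ.(λ.λ.0 1) 0) (λ.λ.λ.0) ((λ.λ.1 0) (λ.λ.0 1))
  step 3: λ.(λ.λ.0 1) (λ.λ.λ.0) ((λ.λ.1 0) (λ.λ.0 1))
  step 4: λ.(λ.0 (λ.λ.λ.0)) ((λ.λ.1 0) (λ.λ.0 1))
  step 5: λ.(λ.λ.1 0) (λ.λ.0 1) (λ.λ.λ.0)
  step 6: λ.(λ.(λ.λ.0 1) 0) (λ.λ.λ.0)
  step 7: λ.(λ.λ.0 1) (λ.λ.λ.0)
  step 8: λ.λ.0 (λ.λ.λ.0)

Answer: YES — reaches normal form λ.λ.0 (λ.λ.λ.0) in 8 ≤ 8 steps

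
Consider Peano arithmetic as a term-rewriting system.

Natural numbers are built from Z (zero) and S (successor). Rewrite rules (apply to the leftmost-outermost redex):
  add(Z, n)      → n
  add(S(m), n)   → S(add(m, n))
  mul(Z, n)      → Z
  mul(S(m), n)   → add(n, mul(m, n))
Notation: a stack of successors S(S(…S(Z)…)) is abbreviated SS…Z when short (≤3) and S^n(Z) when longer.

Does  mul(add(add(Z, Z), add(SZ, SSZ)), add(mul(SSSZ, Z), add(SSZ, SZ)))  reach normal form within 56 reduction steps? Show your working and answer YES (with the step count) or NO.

  start: mul(add(add(Z, Z), add(SZ, SSZ)), add(mul(SSSZ, Z), add(SSZ, SZ)))
  step 1: mul(add(Z, add(SZ, SSZ)), add(mul(SSSZ, Z), add(SSZ, SZ)))
  step 2: mul(add(SZ, SSZ), add(mul(SSSZ, Z), add(SSZ, SZ)))
  step 3: mul(S(add(Z, SSZ)), add(mul(SSSZ, Z), add(SSZ, SZ)))
  step 4: add(add(mul(SSSZ, Z), add(SSZ, SZ)), mul(add(Z, SSZ), add(mul(SSSZ, Z), add(SSZ, SZ))))
  step 5: add(add(add(Z, mul(SSZ, Z)), add(SSZ, SZ)), mul(add(Z, SSZ), add(mul(SSSZ, Z), add(SSZ, SZ))))
  step 6: add(add(mul(SSZ, Z), add(SSZ, SZ)), mul(add(Z, SSZ), add(mul(SSSZ, Z), add(SSZ, SZ))))
  step 7: add(add(add(Z, mul(SZ, Z)), add(SSZ, SZ)), mul(add(Z, SSZ), add(mul(SSSZ, Z), add(SSZ, SZ))))
  step 8: add(add(mul(SZ, Z), add(SSZ, SZ)), mul(add(Z, SSZ), add(mul(SSSZ, Z), add(SSZ, SZ))))
  step 9: add(add(add(Z, mul(Z, Z)), add(SSZ, SZ)), mul(add(Z, SSZ), add(mul(SSSZ, Z), add(SSZ, SZ))))
  step 10: add(add(mul(Z, Z), add(SSZ, SZ)), mul(add(Z, SSZ), add(mul(SSSZ, Z), add(SSZ, SZ))))
  step 11: add(add(Z, add(SSZ, SZ)), mul(add(Z, SSZ), add(mul(SSSZ, Z), add(SSZ, SZ))))
  step 12: add(add(SSZ, SZ), mul(add(Z, SSZ), add(mul(SSSZ, Z), add(SSZ, SZ))))
  step 13: add(S(add(SZ, SZ)), mul(add(Z, SSZ), add(mul(SSSZ, Z), add(SSZ, SZ))))
  step 14: S(add(add(SZ, SZ), mul(add(Z, SSZ), add(mul(SSSZ, Z), add(SSZ, SZ)))))
  step 15: S(add(S(add(Z, SZ)), mul(add(Z, SSZ), add(mul(SSSZ, Z), add(SSZ, SZ)))))
  step 16: S(S(add(add(Z, SZ), mul(add(Z, SSZ), add(mul(SSSZ, Z), add(SSZ, SZ))))))
  step 17: S(S(add(SZ, mul(add(Z, SSZ), add(mul(SSSZ, Z), add(SSZ, SZ))))))
  step 18: S(S(S(add(Z, mul(add(Z, SSZ), add(mul(SSSZ, Z), add(SSZ, SZ)))))))
  step 19: S(S(S(mul(add(Z, SSZ), add(mul(SSSZ, Z), add(SSZ, SZ))))))
  step 20: S(S(S(mul(SSZ, add(mul(SSSZ, Z), add(SSZ, SZ))))))
  step 21: S(S(S(add(add(mul(SSSZ, Z), add(SSZ, SZ)), mul(SZ, add(mul(SSSZ, Z), add(SSZ, SZ)))))))
  step 22: S(S(S(add(add(add(Z, mul(SSZ, Z)), add(SSZ, SZ)), mul(SZ, add(mul(SSSZ, Z), add(SSZ, SZ)))))))
  step 23: S(S(S(add(add(mul(SSZ, Z), add(SSZ, SZ)), mul(SZ, add(mul(SSSZ, Z), add(SSZ, SZ)))))))
  step 24: S(S(S(add(add(add(Z, mul(SZ, Z)), add(SSZ, SZ)), mul(SZ, add(mul(SSSZ, Z), add(SSZ, SZ)))))))
  step 25: S(S(S(add(add(mul(SZ, Z), add(SSZ, SZ)), mul(SZ, add(mul(SSSZ, Z), add(SSZ, SZ)))))))
  step 26: S(S(S(add(add(add(Z, mul(Z, Z)), add(SSZ, SZ)), mul(SZ, add(mul(SSSZ, Z), add(SSZ, SZ)))))))
  step 27: S(S(S(add(add(mul(Z, Z), add(SSZ, SZ)), mul(SZ, add(mul(SSSZ, Z), add(SSZ, SZ)))))))
  step 28: S(S(S(add(add(Z, add(SSZ, SZ)), mul(SZ, add(mul(SSSZ, Z), add(SSZ, SZ)))))))
  step 29: S(S(S(add(add(SSZ, SZ), mul(SZ, add(mul(SSSZ, Z), add(SSZ, SZ)))))))
  step 30: S(S(S(add(S(add(SZ, SZ)), mul(SZ, add(mul(SSSZ, Z), add(SSZ, SZ)))))))
  step 31: S(S(S(S(add(add(SZ, SZ), mul(SZ, add(mul(SSSZ, Z), add(SSZ, SZ))))))))
  step 32: S(S(S(S(add(S(add(Z, SZ)), mul(SZ, add(mul(SSSZ, Z), add(SSZ, SZ))))))))
  step 33: S(S(S(S(S(add(add(Z, SZ), mul(SZ, add(mul(SSSZ, Z), add(SSZ, SZ)))))))))
  step 34: S(S(S(S(S(add(SZ, mul(SZ, add(mul(SSSZ, Z), add(SSZ, SZ)))))))))
  step 35: S(S(S(S(S(S(add(Z, mul(SZ, add(mul(SSSZ, Z), add(SSZ, SZ))))))))))
  step 36: S(S(S(S(S(S(mul(SZ, add(mul(SSSZ, Z), add(SSZ, SZ)))))))))
  step 37: S(S(S(S(S(S(add(add(mul(SSSZ, Z), add(SSZ, SZ)), mul(Z, add(mul(SSSZ, Z), add(SSZ, SZ))))))))))
  step 38: S(S(S(S(S(S(add(add(add(Z, mul(SSZ, Z)), add(SSZ, SZ)), mul(Z, add(mul(SSSZ, Z), add(SSZ, SZ))))))))))
  step 39: S(S(S(S(S(S(add(add(mul(SSZ, Z), add(SSZ, SZ)), mul(Z, add(mul(SSSZ, Z), add(SSZ, SZ))))))))))
  step 40: S(S(S(S(S(S(add(add(add(Z, mul(SZ, Z)), add(SSZ, SZ)), mul(Z, add(mul(SSSZ, Z), add(SSZ, SZ))))))))))
  step 41: S(S(S(S(S(S(add(add(mul(SZ, Z), add(SSZ, SZ)), mul(Z, add(mul(SSSZ, Z), add(SSZ, SZ))))))))))
  step 42: S(S(S(S(S(S(add(add(add(Z, mul(Z, Z)), add(SSZ, SZ)), mul(Z, add(mul(SSSZ, Z), add(SSZ, SZ))))))))))
  step 43: S(S(S(S(S(S(add(add(mul(Z, Z), add(SSZ, SZ)), mul(Z, add(mul(SSSZ, Z), add(SSZ, SZ))))))))))
  step 44: S(S(S(S(S(S(add(add(Z, add(SSZ, SZ)), mul(Z, add(mul(SSSZ, Z), add(SSZ, SZ))))))))))
  step 45: S(S(S(S(S(S(add(add(SSZ, SZ), mul(Z, add(mul(SSSZ, Z), add(SSZ, SZ))))))))))
  step 46: S(S(S(S(S(S(add(S(add(SZ, SZ)), mul(Z, add(mul(SSSZ, Z), add(SSZ, SZ))))))))))
  step 47: S(S(S(S(S(S(S(add(add(SZ, SZ), mul(Z, add(mul(SSSZ, Z), add(SSZ, SZ)))))))))))
  step 48: S(S(S(S(S(S(S(add(S(add(Z, SZ)), mul(Z, add(mul(SSSZ, Z), add(SSZ, SZ)))))))))))
  step 49: S(S(S(S(S(S(S(S(add(add(Z, SZ), mul(Z, add(mul(SSSZ, Z), add(SSZ, SZ))))))))))))
  step 50: S(S(S(S(S(S(S(S(add(SZ, mul(Z, add(mul(SSSZ, Z), add(SSZ, SZ))))))))))))
  step 51: S(S(S(S(S(S(S(S(S(add(Z, mul(Z, add(mul(SSSZ, Z), add(SSZ, SZ)))))))))))))
  step 52: S(S(S(S(S(S(S(S(S(mul(Z, add(mul(SSSZ, Z), add(SSZ, SZ))))))))))))
  step 53: S^9(Z)

Answer: YES — reaches normal form S^9(Z) in 53 ≤ 56 steps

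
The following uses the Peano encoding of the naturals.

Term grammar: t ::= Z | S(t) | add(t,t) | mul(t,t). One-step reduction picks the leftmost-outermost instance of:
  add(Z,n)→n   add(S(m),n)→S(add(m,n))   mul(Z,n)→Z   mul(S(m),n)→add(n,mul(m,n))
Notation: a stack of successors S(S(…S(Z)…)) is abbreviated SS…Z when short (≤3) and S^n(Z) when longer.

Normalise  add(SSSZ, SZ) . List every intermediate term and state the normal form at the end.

Answer: normal form = S^4(Z)  (in 4 steps)

Derivation:
  start: add(SSSZ, SZ)
  →1  S(add(SSZ, SZ))
  →2  S(S(add(SZ, SZ)))
  →3  S(S(S(add(Z, SZ))))
  →4  S^4(Z)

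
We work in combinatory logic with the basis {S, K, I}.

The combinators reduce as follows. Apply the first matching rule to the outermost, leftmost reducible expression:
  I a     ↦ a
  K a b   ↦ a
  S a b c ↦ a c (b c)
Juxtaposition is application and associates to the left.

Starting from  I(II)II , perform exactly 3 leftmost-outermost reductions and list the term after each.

  start: I(II)II
  →1  IIII
  →2  III
  →3  II

Answer: after 3 steps: II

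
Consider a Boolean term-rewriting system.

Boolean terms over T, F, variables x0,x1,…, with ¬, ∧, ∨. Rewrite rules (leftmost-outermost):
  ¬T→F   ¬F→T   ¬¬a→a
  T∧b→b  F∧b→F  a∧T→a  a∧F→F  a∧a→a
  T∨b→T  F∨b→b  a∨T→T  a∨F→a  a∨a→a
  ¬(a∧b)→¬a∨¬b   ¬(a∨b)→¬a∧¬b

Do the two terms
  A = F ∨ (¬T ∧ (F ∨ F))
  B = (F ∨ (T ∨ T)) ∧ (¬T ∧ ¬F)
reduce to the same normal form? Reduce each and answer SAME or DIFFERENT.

Answer: SAME — A ⇓ F, B ⇓ F

Derivation:
Term A:
  start: F ∨ (¬T ∧ (F ∨ F))
  [1] ¬T ∧ (F ∨ F)
  [2] F ∧ (F ∨ F)
  [3] F

Term B:
  start: (F ∨ (T ∨ T)) ∧ (¬T ∧ ¬F)
  [1] (T ∨ T) ∧ (¬T ∧ ¬F)
  [2] T ∧ (¬T ∧ ¬F)
  [3] ¬T ∧ ¬F
  [4] F ∧ ¬F
  [5] F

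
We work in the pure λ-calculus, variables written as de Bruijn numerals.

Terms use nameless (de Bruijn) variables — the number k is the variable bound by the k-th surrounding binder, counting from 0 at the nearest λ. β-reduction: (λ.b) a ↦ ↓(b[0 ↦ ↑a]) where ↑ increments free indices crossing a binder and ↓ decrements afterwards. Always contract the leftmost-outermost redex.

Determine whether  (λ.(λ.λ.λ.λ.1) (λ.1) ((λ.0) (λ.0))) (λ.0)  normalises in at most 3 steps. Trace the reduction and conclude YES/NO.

Answer: YES — reaches normal form λ.λ.1 in 3 ≤ 3 steps

Derivation:
  start: (λ.(λ.λ.λ.λ.1) (λ.1) ((λ.0) (λ.0))) (λ.0)
  →1  (λ.λ.λ.λ.1) (λ.λ.0) ((λ.0) (λ.0))
  →2  (λ.λ.λ.1) ((λ.0) (λ.0))
  →3  λ.λ.1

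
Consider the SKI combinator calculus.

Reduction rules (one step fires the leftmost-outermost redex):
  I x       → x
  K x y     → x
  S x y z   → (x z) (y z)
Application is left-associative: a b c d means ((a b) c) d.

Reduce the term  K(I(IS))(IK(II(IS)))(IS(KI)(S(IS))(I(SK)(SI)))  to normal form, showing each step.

Answer: normal form = S(SS(SK(SI)))  (in 9 steps)

Reduction:
  start: K(I(IS))(IK(II(IS)))(IS(KI)(S(IS))(I(SK)(SI)))
  [1] I(IS)(IS(KI)(S(IS))(I(SK)(SI)))
  [2] IS(IS(KI)(S(IS))(I(SK)(SI)))
  [3] S(IS(KI)(S(IS))(I(SK)(SI)))
  [4] S(S(KI)(S(IS))(I(SK)(SI)))
  [5] S(KI(I(SK)(SI))(S(IS)(I(SK)(SI))))
  [6] S(I(S(IS)(I(SK)(SI))))
  [7] S(S(IS)(I(SK)(SI)))
  [8] S(SS(I(SK)(SI)))
  [9] S(SS(SK(SI)))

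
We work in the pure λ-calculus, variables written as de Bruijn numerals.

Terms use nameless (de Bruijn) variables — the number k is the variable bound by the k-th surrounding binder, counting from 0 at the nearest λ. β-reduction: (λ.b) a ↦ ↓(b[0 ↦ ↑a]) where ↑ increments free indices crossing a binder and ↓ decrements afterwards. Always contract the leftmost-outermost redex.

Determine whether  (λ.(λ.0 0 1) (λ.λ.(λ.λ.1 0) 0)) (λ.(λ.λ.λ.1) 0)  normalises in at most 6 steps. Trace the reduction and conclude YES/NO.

Answer: NO — after 6 steps the term is λ.(λ.λ.λ.1) 0, not yet normal

Working:
  start: (λ.(λ.0 0 1) (λ.λ.(λ.λ.1 0) 0)) (λ.(λ.λ.λ.1) 0)
  step 1: (λ.0 0 (λ.(λ.λ.λ.1) 0)) (λ.λ.(λ.λ.1 0) 0)
  step 2: (λ.λ.(λ.λ.1 0) 0) (λ.λ.(λ.λ.1 0) 0) (λ.(λ.λ.λ.1) 0)
  step 3: (λ.(λ.λ.1 0) 0) (λ.(λ.λ.λ.1) 0)
  step 4: (λ.λ.1 0) (λ.(λ.λ.λ.1) 0)
  step 5: λ.(λ.(λ.λ.λ.1) 0) 0
  step 6: λ.(λ.λ.λ.1) 0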